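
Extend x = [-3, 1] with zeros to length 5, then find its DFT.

Original 2-point DFT: [-2, -4]
Zero-padded 5-point DFT provides frequency interpolation.

DFT_5([x, 0, ...]) = [-2, -2.6910-0.9511i, -3.8090-0.5878i, -3.8090+0.5878i, -2.6910+0.9511i]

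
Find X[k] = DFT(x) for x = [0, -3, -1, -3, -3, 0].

X[k] = Σ(n=0 to 5) x[n] · ω_6^(nk)
where ω_6 = e^(-2πi/6)

Computing each X[k]:
X[0] = -10
X[1] = 3.5000+0.8660i
X[2] = 0.5000+4.3301i
X[3] = 2
X[4] = 0.5000-4.3301i
X[5] = 3.5000-0.8660i

X = [-10, 3.5000+0.8660i, 0.5000+4.3301i, 2, 0.5000-4.3301i, 3.5000-0.8660i]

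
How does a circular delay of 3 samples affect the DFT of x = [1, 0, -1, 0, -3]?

Time shift by 3: X_shifted[k] = ω_5^(3k) · X[k]
Shifted x = [-1, 0, -3, 1, 0]

DFT(x[n-3]) = [-3, 0.6180+2.3511i, -1.6180-3.8042i, -1.6180+3.8042i, 0.6180-2.3511i]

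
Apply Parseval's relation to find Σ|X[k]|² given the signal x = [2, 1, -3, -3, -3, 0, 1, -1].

Parseval: Σ|x[n]|² = (1/N)Σ|X[k]|², so Σ|X[k]|² = N·Σ|x[n]|² = 8·34.0000

Σ|X[k]|² = N·Σ|x[n]|² = 8·34.0000 = 272.0000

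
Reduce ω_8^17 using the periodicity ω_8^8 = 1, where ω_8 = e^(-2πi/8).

Since ω_8^8 = 1, powers reduce modulo 8.
17 mod 8 = 1
So ω_8^17 = ω_8^1 = e^(-2πi·1/8)

ω_8^17 = ω_8^1 = 0.7071-0.7071i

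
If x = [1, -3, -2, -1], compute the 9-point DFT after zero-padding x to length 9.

Original 4-point DFT: [-5, 3+2i, 3, 3-2i]
Zero-padded 9-point DFT provides frequency interpolation.

DFT_9([x, 0, ...]) = [-5, -1.1454+4.7640i, 2.8584+2.7724i, 2.5000+0.8660i, 2.7870+0.6065i, 2.7870-0.6065i, 2.5000-0.8660i, 2.8584-2.7724i, -1.1454-4.7640i]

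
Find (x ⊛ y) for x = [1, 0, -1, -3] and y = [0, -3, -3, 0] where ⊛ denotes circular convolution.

(x ⊛ y)[n] = Σ(m=0 to 3) x[m] · y[(n-m) mod 4]

Computing each output sample:
(x ⊛ y)[0] = 12
(x ⊛ y)[1] = 6
(x ⊛ y)[2] = -3
(x ⊛ y)[3] = 3

x ⊛ y = [12, 6, -3, 3]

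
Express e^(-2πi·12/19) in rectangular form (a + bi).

ω_19^12 = e^(-2πi·12/19)
= cos(-2π·12/19) + i·sin(-2π·12/19)
= cos(-24π/19) + i·sin(-24π/19)

ω_19^12 = cos(-24π/19) + i·sin(-24π/19) = -0.6773+0.7357i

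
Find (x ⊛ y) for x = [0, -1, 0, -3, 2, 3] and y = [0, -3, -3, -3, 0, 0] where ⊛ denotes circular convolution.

(x ⊛ y)[n] = Σ(m=0 to 5) x[m] · y[(n-m) mod 6]

Computing each output sample:
(x ⊛ y)[0] = -6
(x ⊛ y)[1] = -15
(x ⊛ y)[2] = -6
(x ⊛ y)[3] = 3
(x ⊛ y)[4] = 12
(x ⊛ y)[5] = 3

x ⊛ y = [-6, -15, -6, 3, 12, 3]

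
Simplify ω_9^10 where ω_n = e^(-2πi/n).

Since ω_9^9 = 1, powers reduce modulo 9.
10 mod 9 = 1
So ω_9^10 = ω_9^1 = e^(-2πi·1/9)

ω_9^10 = ω_9^1 = 0.7660-0.6428i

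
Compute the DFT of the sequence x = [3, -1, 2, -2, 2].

X[k] = Σ(n=0 to 4) x[n] · ω_5^(nk)
where ω_5 = e^(-2πi/5)

Computing each X[k]:
X[0] = 4
X[1] = 3.3090+0.5020i
X[2] = 2.1910+5.5676i
X[3] = 2.1910-5.5676i
X[4] = 3.3090-0.5020i

X = [4, 3.3090+0.5020i, 2.1910+5.5676i, 2.1910-5.5676i, 3.3090-0.5020i]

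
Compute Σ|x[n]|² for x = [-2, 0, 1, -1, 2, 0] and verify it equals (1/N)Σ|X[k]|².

Time domain:
Σ|x[n]|² = |-2|² + |0|² + |1|² + |-1|² + |2|² + |0|² = 10.0000

Frequency domain:
(1/6)Σ|X[k]|² = (1/6)(|0|² + |-2.5000+0.8660i|² + |-4.5000-0.8660i|² + |2|² + |-4.5000+0.8660i|² + |-2.5000-0.8660i|²) = (1/6)·60.0000 = 10.0000

Both sides agree, confirming Parseval's theorem.

Σ|x[n]|² = (1/N)Σ|X[k]|² = 10.0000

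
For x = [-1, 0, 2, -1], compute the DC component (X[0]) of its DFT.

X[0] = Σ(n=0 to 3) x[n] · ω_4^0 = Σ x[n]
= (-1) + (0) + (2) + (-1)

X[0] = 0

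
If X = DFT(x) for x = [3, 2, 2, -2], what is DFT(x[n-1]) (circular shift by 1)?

Time shift by 1: X_shifted[k] = ω_4^(1k) · X[k]
Shifted x = [-2, 3, 2, 2]

DFT(x[n-1]) = [5, -4-1i, -5, -4+1i]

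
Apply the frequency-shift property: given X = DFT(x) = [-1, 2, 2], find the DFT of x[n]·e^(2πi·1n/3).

Modulation property: DFT(ω_3^(-1n)·x[n]) = X[(k-1) mod 3], so circularly shift X by 1 positions.

X[k-1] = [2, -1, 2]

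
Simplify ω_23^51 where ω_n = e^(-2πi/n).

Since ω_23^23 = 1, powers reduce modulo 23.
51 mod 23 = 5
So ω_23^51 = ω_23^5 = e^(-2πi·5/23)

ω_23^51 = ω_23^5 = 0.2035-0.9791i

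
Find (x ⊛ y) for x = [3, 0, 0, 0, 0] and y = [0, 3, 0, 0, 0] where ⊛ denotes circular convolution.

(x ⊛ y)[n] = Σ(m=0 to 4) x[m] · y[(n-m) mod 5]

Computing each output sample:
(x ⊛ y)[0] = 0
(x ⊛ y)[1] = 9
(x ⊛ y)[2] = 0
(x ⊛ y)[3] = 0
(x ⊛ y)[4] = 0

x ⊛ y = [0, 9, 0, 0, 0]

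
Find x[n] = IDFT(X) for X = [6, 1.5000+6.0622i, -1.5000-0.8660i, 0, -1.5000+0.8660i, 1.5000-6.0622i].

x[n] = (1/6) Σ(k=0 to 5) X[k] · e^(2πikn/6)

Computing each x[n]:
x[0] = 1
x[1] = 0
x[2] = -1
x[3] = 0
x[4] = 3
x[5] = 3

x = [1, 0, -1, 0, 3, 3]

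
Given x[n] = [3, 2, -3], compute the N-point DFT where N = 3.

X[k] = Σ(n=0 to 2) x[n] · ω_3^(nk)
where ω_3 = e^(-2πi/3)

Computing each X[k]:
X[0] = 2
X[1] = 3.5000-4.3301i
X[2] = 3.5000+4.3301i

X = [2, 3.5000-4.3301i, 3.5000+4.3301i]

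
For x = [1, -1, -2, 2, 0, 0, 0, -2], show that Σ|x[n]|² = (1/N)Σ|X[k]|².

Time domain:
Σ|x[n]|² = |1|² + |-1|² + |-2|² + |2|² + |0|² + |0|² + |0|² + |-2|² = 14.0000

Frequency domain:
(1/8)Σ|X[k]|² = (1/8)(|-2|² + |-2.5355-0.1213i|² + |3+1i|² + |4.5355-4.1213i|² + |0|² + |4.5355+4.1213i|² + |3-1i|² + |-2.5355+0.1213i|²) = (1/8)·112.0000 = 14.0000

Both sides agree, confirming Parseval's theorem.

Σ|x[n]|² = (1/N)Σ|X[k]|² = 14.0000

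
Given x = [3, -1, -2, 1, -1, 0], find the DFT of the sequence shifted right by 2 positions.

Time shift by 2: X_shifted[k] = ω_6^(2k) · X[k]
Shifted x = [-1, 0, 3, -1, -2, 1]

DFT(x[n-2]) = [0, -3.4641i, -3.0000+5.1962i, 0, -3.0000-5.1962i, 3.4641i]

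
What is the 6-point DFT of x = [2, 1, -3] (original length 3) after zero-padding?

Original 3-point DFT: [0, 3.0000-3.4641i, 3.0000+3.4641i]
Zero-padded 6-point DFT provides frequency interpolation.

DFT_6([x, 0, ...]) = [0, 4.0000+1.7321i, 3.0000-3.4641i, -2, 3.0000+3.4641i, 4.0000-1.7321i]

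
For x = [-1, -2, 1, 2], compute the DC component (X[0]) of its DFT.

X[0] = Σ(n=0 to 3) x[n] · ω_4^0 = Σ x[n]
= (-1) + (-2) + (1) + (2)

X[0] = 0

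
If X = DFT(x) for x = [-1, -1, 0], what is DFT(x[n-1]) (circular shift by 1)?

Time shift by 1: X_shifted[k] = ω_3^(1k) · X[k]
Shifted x = [0, -1, -1]

DFT(x[n-1]) = [-2, 1, 1]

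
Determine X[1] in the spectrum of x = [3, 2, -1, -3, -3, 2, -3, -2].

X[1] = Σ(n=0 to 7) x[n] · ω_8^(1n) where ω_8 = e^(-2πi/8)
= (3)·ω_8^0 + (2)·ω_8^1 + (-1)·ω_8^2 + (-3)·ω_8^3 + (-3)·ω_8^4 + (2)·ω_8^5 + (-3)·ω_8^6 + (-2)·ω_8^7

X[1] = 6.7071-1.2929i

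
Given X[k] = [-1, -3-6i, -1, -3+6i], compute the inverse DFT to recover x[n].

x[n] = (1/4) Σ(k=0 to 3) X[k] · e^(2πikn/4)

Computing each x[n]:
x[0] = -2
x[1] = 3
x[2] = 1
x[3] = -3

x = [-2, 3, 1, -3]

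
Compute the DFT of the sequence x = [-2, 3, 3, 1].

X[k] = Σ(n=0 to 3) x[n] · ω_4^(nk)
where ω_4 = e^(-2πi/4)

Computing each X[k]:
X[0] = 5
X[1] = -5-2i
X[2] = -3
X[3] = -5+2i

X = [5, -5-2i, -3, -5+2i]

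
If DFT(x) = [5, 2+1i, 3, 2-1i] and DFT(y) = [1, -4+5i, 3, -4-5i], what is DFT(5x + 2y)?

By linearity: DFT(5x + 2y) = 5·DFT(x) + 2·DFT(y)
= 5·[5, 2+1i, 3, 2-1i] + 2·[1, -4+5i, 3, -4-5i]

Computing element-wise:
Z[0] = 5·(5) + 2·(1) = 27
Z[1] = 5·(2+1i) + 2·(-4+5i) = 2+15i
Z[2] = 5·(3) + 2·(3) = 21
Z[3] = 5·(2-1i) + 2·(-4-5i) = 2-15i

DFT(5x + 2y) = 5·X + 2·Y = [27, 2+15i, 21, 2-15i]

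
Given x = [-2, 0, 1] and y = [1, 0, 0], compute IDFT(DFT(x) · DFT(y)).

(x ⊛ y)[n] = Σ(m=0 to 2) x[m] · y[(n-m) mod 3]

Computing each output sample:
(x ⊛ y)[0] = -2
(x ⊛ y)[1] = 0
(x ⊛ y)[2] = 1

x ⊛ y = [-2, 0, 1]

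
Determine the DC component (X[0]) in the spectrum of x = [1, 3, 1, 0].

X[0] = Σ(n=0 to 3) x[n] · ω_4^0 = Σ x[n]
= (1) + (3) + (1) + (0)

X[0] = 5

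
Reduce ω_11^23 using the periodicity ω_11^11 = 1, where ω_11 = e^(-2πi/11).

Since ω_11^11 = 1, powers reduce modulo 11.
23 mod 11 = 1
So ω_11^23 = ω_11^1 = e^(-2πi·1/11)

ω_11^23 = ω_11^1 = 0.8413-0.5406i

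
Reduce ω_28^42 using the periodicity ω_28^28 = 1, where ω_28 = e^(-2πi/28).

Since ω_28^28 = 1, powers reduce modulo 28.
42 mod 28 = 14
So ω_28^42 = ω_28^14 = e^(-2πi·14/28)

ω_28^42 = ω_28^14 = -1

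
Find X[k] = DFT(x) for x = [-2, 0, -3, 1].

X[k] = Σ(n=0 to 3) x[n] · ω_4^(nk)
where ω_4 = e^(-2πi/4)

Computing each X[k]:
X[0] = -4
X[1] = 1+1i
X[2] = -6
X[3] = 1-1i

X = [-4, 1+1i, -6, 1-1i]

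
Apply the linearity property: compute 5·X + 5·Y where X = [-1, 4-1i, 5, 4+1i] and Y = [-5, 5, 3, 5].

By linearity: DFT(5x + 5y) = 5·DFT(x) + 5·DFT(y)
= 5·[-1, 4-1i, 5, 4+1i] + 5·[-5, 5, 3, 5]

Computing element-wise:
Z[0] = 5·(-1) + 5·(-5) = -30
Z[1] = 5·(4-1i) + 5·(5) = 45-5i
Z[2] = 5·(5) + 5·(3) = 40
Z[3] = 5·(4+1i) + 5·(5) = 45+5i

DFT(5x + 5y) = 5·X + 5·Y = [-30, 45-5i, 40, 45+5i]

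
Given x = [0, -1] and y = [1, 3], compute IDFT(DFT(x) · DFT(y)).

(x ⊛ y)[n] = Σ(m=0 to 1) x[m] · y[(n-m) mod 2]

Computing each output sample:
(x ⊛ y)[0] = -3
(x ⊛ y)[1] = -1

x ⊛ y = [-3, -1]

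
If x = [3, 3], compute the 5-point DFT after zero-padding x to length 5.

Original 2-point DFT: [6, 0]
Zero-padded 5-point DFT provides frequency interpolation.

DFT_5([x, 0, ...]) = [6, 3.9271-2.8532i, 0.5729-1.7634i, 0.5729+1.7634i, 3.9271+2.8532i]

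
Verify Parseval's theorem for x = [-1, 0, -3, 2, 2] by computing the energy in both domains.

Time domain:
Σ|x[n]|² = |-1|² + |0|² + |-3|² + |2|² + |2|² = 18.0000

Frequency domain:
(1/5)Σ|X[k]|² = (1/5)(|0|² + |0.4271+4.8410i|² + |-2.9271-3.5797i|² + |-2.9271+3.5797i|² + |0.4271-4.8410i|²) = (1/5)·90.0000 = 18.0000

Both sides agree, confirming Parseval's theorem.

Σ|x[n]|² = (1/N)Σ|X[k]|² = 18.0000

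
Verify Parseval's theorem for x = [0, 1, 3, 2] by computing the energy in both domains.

Time domain:
Σ|x[n]|² = |0|² + |1|² + |3|² + |2|² = 14.0000

Frequency domain:
(1/4)Σ|X[k]|² = (1/4)(|6|² + |-3+1i|² + |0|² + |-3-1i|²) = (1/4)·56.0000 = 14.0000

Both sides agree, confirming Parseval's theorem.

Σ|x[n]|² = (1/N)Σ|X[k]|² = 14.0000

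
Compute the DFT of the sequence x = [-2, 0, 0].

X[k] = Σ(n=0 to 2) x[n] · ω_3^(nk)
where ω_3 = e^(-2πi/3)

Computing each X[k]:
X[0] = -2
X[1] = -2
X[2] = -2

X = [-2, -2, -2]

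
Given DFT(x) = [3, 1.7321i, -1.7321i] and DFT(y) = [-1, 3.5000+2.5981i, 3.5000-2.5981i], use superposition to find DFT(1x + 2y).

By linearity: DFT(1x + 2y) = 1·DFT(x) + 2·DFT(y)
= 1·[3, 1.7321i, -1.7321i] + 2·[-1, 3.5000+2.5981i, 3.5000-2.5981i]

Computing element-wise:
Z[0] = 1·(3) + 2·(-1) = 1
Z[1] = 1·(1.7321i) + 2·(3.5000+2.5981i) = 7.0000+6.9283i
Z[2] = 1·(-1.7321i) + 2·(3.5000-2.5981i) = 7.0000-6.9283i

DFT(1x + 2y) = 1·X + 2·Y = [1, 7.0000+6.9283i, 7.0000-6.9283i]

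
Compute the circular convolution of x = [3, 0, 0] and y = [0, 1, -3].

(x ⊛ y)[n] = Σ(m=0 to 2) x[m] · y[(n-m) mod 3]

Computing each output sample:
(x ⊛ y)[0] = 0
(x ⊛ y)[1] = 3
(x ⊛ y)[2] = -9

x ⊛ y = [0, 3, -9]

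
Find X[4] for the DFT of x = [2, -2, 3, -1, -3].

X[4] = Σ(n=0 to 4) x[n] · ω_5^(4n) where ω_5 = e^(-2πi/5)
= (2)·ω_5^0 + (-2)·ω_5^4 + (3)·ω_5^8 + (-1)·ω_5^12 + (-3)·ω_5^16

X[4] = -1.1631+3.3022i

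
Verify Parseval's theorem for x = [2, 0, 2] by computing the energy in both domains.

Time domain:
Σ|x[n]|² = |2|² + |0|² + |2|² = 8.0000

Frequency domain:
(1/3)Σ|X[k]|² = (1/3)(|4|² + |1.0000+1.7321i|² + |1.0000-1.7321i|²) = (1/3)·24.0000 = 8.0000

Both sides agree, confirming Parseval's theorem.

Σ|x[n]|² = (1/N)Σ|X[k]|² = 8.0000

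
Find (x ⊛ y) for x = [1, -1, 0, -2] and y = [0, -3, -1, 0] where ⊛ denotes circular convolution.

(x ⊛ y)[n] = Σ(m=0 to 3) x[m] · y[(n-m) mod 4]

Computing each output sample:
(x ⊛ y)[0] = 6
(x ⊛ y)[1] = -1
(x ⊛ y)[2] = 2
(x ⊛ y)[3] = 1

x ⊛ y = [6, -1, 2, 1]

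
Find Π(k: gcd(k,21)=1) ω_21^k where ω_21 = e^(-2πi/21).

The primitive 21st roots of unity are ω_21^k for k coprime to 21: k ∈ {1, 2, 4, 5, 8, 10, 11, 13, 16, 17, 19, 20}
Their product equals the constant term of the cyclotomic polynomial Φ_21(x) up to sign.
For n ≥ 3, the product of all primitive nth roots of unity is 1. (For n=1 it is 1; for n=2 it is -1.)

1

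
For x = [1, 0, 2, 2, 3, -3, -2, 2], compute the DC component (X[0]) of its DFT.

X[0] = Σ(n=0 to 7) x[n] · ω_8^0 = Σ x[n]
= (1) + (0) + (2) + (2) + (3) + (-3) + (-2) + (2)

X[0] = 5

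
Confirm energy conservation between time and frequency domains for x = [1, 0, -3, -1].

Time domain:
Σ|x[n]|² = |1|² + |0|² + |-3|² + |-1|² = 11.0000

Frequency domain:
(1/4)Σ|X[k]|² = (1/4)(|-3|² + |4-1i|² + |-1|² + |4+1i|²) = (1/4)·44.0000 = 11.0000

Both sides agree, confirming Parseval's theorem.

Σ|x[n]|² = (1/N)Σ|X[k]|² = 11.0000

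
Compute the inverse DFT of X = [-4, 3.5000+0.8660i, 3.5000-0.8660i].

x[n] = (1/3) Σ(k=0 to 2) X[k] · e^(2πikn/3)

Computing each x[n]:
x[0] = 1
x[1] = -3
x[2] = -2

x = [1, -3, -2]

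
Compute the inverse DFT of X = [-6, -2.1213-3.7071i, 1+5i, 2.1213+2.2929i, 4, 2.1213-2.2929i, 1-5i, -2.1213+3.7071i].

x[n] = (1/8) Σ(k=0 to 7) X[k] · e^(2πikn/8)

Computing each x[n]:
x[0] = 0
x[1] = -3
x[2] = 1
x[3] = 1
x[4] = 0
x[5] = -2
x[6] = -2
x[7] = -1

x = [0, -3, 1, 1, 0, -2, -2, -1]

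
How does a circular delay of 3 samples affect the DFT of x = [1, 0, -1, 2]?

Time shift by 3: X_shifted[k] = ω_4^(3k) · X[k]
Shifted x = [0, -1, 2, 1]

DFT(x[n-3]) = [2, -2+2i, 2, -2-2i]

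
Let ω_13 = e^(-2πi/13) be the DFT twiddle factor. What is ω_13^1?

ω_13^1 = e^(-2πi·1/13)
= cos(-2π·1/13) + i·sin(-2π·1/13)
= cos(-2π/13) + i·sin(-2π/13)

ω_13^1 = cos(-2π/13) + i·sin(-2π/13) = 0.8855-0.4647i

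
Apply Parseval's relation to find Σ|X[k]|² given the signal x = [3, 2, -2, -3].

Parseval: Σ|x[n]|² = (1/N)Σ|X[k]|², so Σ|X[k]|² = N·Σ|x[n]|² = 4·26.0000

Σ|X[k]|² = N·Σ|x[n]|² = 4·26.0000 = 104.0000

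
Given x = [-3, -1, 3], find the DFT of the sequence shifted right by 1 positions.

Time shift by 1: X_shifted[k] = ω_3^(1k) · X[k]
Shifted x = [3, -3, -1]

DFT(x[n-1]) = [-1, 5.0000+1.7321i, 5.0000-1.7321i]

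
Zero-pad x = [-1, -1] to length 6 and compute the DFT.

Original 2-point DFT: [-2, 0]
Zero-padded 6-point DFT provides frequency interpolation.

DFT_6([x, 0, ...]) = [-2, -1.5000+0.8660i, -0.5000+0.8660i, 0, -0.5000-0.8660i, -1.5000-0.8660i]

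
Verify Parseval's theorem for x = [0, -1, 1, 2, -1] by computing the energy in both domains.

Time domain:
Σ|x[n]|² = |0|² + |-1|² + |1|² + |2|² + |-1|² = 7.0000

Frequency domain:
(1/5)Σ|X[k]|² = (1/5)(|1|² + |-3.0451+0.5878i|² + |2.5451-0.9511i|² + |2.5451+0.9511i|² + |-3.0451-0.5878i|²) = (1/5)·35.0000 = 7.0000

Both sides agree, confirming Parseval's theorem.

Σ|x[n]|² = (1/N)Σ|X[k]|² = 7.0000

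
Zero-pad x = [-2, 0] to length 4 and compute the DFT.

Original 2-point DFT: [-2, -2]
Zero-padded 4-point DFT provides frequency interpolation.

DFT_4([x, 0, ...]) = [-2, -2, -2, -2]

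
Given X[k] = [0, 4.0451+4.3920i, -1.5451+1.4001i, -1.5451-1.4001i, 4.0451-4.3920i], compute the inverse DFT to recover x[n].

x[n] = (1/5) Σ(k=0 to 4) X[k] · e^(2πikn/5)

Computing each x[n]:
x[0] = 1
x[1] = -1
x[2] = -2
x[3] = -1
x[4] = 3

x = [1, -1, -2, -1, 3]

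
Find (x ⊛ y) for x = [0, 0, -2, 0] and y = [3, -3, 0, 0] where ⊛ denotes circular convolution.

(x ⊛ y)[n] = Σ(m=0 to 3) x[m] · y[(n-m) mod 4]

Computing each output sample:
(x ⊛ y)[0] = 0
(x ⊛ y)[1] = 0
(x ⊛ y)[2] = -6
(x ⊛ y)[3] = 6

x ⊛ y = [0, 0, -6, 6]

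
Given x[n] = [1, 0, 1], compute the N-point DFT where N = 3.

X[k] = Σ(n=0 to 2) x[n] · ω_3^(nk)
where ω_3 = e^(-2πi/3)

Computing each X[k]:
X[0] = 2
X[1] = 0.5000+0.8660i
X[2] = 0.5000-0.8660i

X = [2, 0.5000+0.8660i, 0.5000-0.8660i]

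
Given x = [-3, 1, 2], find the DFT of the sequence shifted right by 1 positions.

Time shift by 1: X_shifted[k] = ω_3^(1k) · X[k]
Shifted x = [2, -3, 1]

DFT(x[n-1]) = [0, 3.0000+3.4641i, 3.0000-3.4641i]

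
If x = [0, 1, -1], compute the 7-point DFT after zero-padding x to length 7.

Original 3-point DFT: [0, -1.7321i, 1.7321i]
Zero-padded 7-point DFT provides frequency interpolation.

DFT_7([x, 0, ...]) = [0, 0.8460+0.1931i, 0.6784-1.4088i, -1.5245-1.2157i, -1.5245+1.2157i, 0.6784+1.4088i, 0.8460-0.1931i]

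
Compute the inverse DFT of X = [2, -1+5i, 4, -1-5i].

x[n] = (1/4) Σ(k=0 to 3) X[k] · e^(2πikn/4)

Computing each x[n]:
x[0] = 1
x[1] = -3
x[2] = 2
x[3] = 2

x = [1, -3, 2, 2]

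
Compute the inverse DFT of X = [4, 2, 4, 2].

x[n] = (1/4) Σ(k=0 to 3) X[k] · e^(2πikn/4)

Computing each x[n]:
x[0] = 3
x[1] = 0
x[2] = 1
x[3] = 0

x = [3, 0, 1, 0]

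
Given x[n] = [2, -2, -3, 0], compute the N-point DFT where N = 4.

X[k] = Σ(n=0 to 3) x[n] · ω_4^(nk)
where ω_4 = e^(-2πi/4)

Computing each X[k]:
X[0] = -3
X[1] = 5+2i
X[2] = 1
X[3] = 5-2i

X = [-3, 5+2i, 1, 5-2i]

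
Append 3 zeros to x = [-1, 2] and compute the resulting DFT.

Original 2-point DFT: [1, -3]
Zero-padded 5-point DFT provides frequency interpolation.

DFT_5([x, 0, ...]) = [1, -0.3820-1.9021i, -2.6180-1.1756i, -2.6180+1.1756i, -0.3820+1.9021i]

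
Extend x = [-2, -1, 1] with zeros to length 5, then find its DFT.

Original 3-point DFT: [-2, -2.0000+1.7321i, -2.0000-1.7321i]
Zero-padded 5-point DFT provides frequency interpolation.

DFT_5([x, 0, ...]) = [-2, -3.1180+0.3633i, -0.8820+1.5388i, -0.8820-1.5388i, -3.1180-0.3633i]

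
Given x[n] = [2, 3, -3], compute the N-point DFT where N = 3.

X[k] = Σ(n=0 to 2) x[n] · ω_3^(nk)
where ω_3 = e^(-2πi/3)

Computing each X[k]:
X[0] = 2
X[1] = 2.0000-5.1962i
X[2] = 2.0000+5.1962i

X = [2, 2.0000-5.1962i, 2.0000+5.1962i]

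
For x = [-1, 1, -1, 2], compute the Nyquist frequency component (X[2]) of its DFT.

X[2] = Σ(n=0 to 3) x[n] · ω_4^(2n) where ω_4 = e^(-2πi/4)
= (-1)·ω_4^0 + (1)·ω_4^2 + (-1)·ω_4^4 + (2)·ω_4^6

X[2] = -5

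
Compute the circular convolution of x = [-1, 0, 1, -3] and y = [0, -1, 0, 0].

(x ⊛ y)[n] = Σ(m=0 to 3) x[m] · y[(n-m) mod 4]

Computing each output sample:
(x ⊛ y)[0] = 3
(x ⊛ y)[1] = 1
(x ⊛ y)[2] = 0
(x ⊛ y)[3] = -1

x ⊛ y = [3, 1, 0, -1]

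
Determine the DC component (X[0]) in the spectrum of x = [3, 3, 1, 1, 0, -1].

X[0] = Σ(n=0 to 5) x[n] · ω_6^0 = Σ x[n]
= (3) + (3) + (1) + (1) + (0) + (-1)

X[0] = 7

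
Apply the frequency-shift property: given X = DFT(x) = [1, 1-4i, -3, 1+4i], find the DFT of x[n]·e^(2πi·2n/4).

Modulation property: DFT(ω_4^(-2n)·x[n]) = X[(k-2) mod 4], so circularly shift X by 2 positions.

X[k-2] = [-3, 1+4i, 1, 1-4i]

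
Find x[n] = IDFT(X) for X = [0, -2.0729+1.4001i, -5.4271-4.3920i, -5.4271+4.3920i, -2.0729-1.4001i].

x[n] = (1/5) Σ(k=0 to 4) X[k] · e^(2πikn/5)

Computing each x[n]:
x[0] = -3
x[1] = 2
x[2] = -2
x[3] = 2
x[4] = 1

x = [-3, 2, -2, 2, 1]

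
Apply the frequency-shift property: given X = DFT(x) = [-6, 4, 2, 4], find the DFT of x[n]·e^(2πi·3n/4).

Modulation property: DFT(ω_4^(-3n)·x[n]) = X[(k-3) mod 4], so circularly shift X by 3 positions.

X[k-3] = [4, 2, 4, -6]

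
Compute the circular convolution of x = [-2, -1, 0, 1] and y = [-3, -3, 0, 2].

(x ⊛ y)[n] = Σ(m=0 to 3) x[m] · y[(n-m) mod 4]

Computing each output sample:
(x ⊛ y)[0] = 1
(x ⊛ y)[1] = 9
(x ⊛ y)[2] = 5
(x ⊛ y)[3] = -7

x ⊛ y = [1, 9, 5, -7]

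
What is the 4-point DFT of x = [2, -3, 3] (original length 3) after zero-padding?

Original 3-point DFT: [2, 2.0000+5.1962i, 2.0000-5.1962i]
Zero-padded 4-point DFT provides frequency interpolation.

DFT_4([x, 0, ...]) = [2, -1+3i, 8, -1-3i]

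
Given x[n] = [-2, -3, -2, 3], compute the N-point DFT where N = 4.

X[k] = Σ(n=0 to 3) x[n] · ω_4^(nk)
where ω_4 = e^(-2πi/4)

Computing each X[k]:
X[0] = -4
X[1] = 6i
X[2] = -4
X[3] = -6i

X = [-4, 6i, -4, -6i]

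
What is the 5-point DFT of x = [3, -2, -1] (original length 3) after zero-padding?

Original 3-point DFT: [0, 4.5000+0.8660i, 4.5000-0.8660i]
Zero-padded 5-point DFT provides frequency interpolation.

DFT_5([x, 0, ...]) = [0, 3.1910+2.4899i, 4.3090+0.2245i, 4.3090-0.2245i, 3.1910-2.4899i]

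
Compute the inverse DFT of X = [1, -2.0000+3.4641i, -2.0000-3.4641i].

x[n] = (1/3) Σ(k=0 to 2) X[k] · e^(2πikn/3)

Computing each x[n]:
x[0] = -1
x[1] = -1
x[2] = 3

x = [-1, -1, 3]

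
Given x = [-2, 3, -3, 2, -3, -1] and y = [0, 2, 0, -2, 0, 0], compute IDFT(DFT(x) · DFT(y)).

(x ⊛ y)[n] = Σ(m=0 to 5) x[m] · y[(n-m) mod 6]

Computing each output sample:
(x ⊛ y)[0] = -6
(x ⊛ y)[1] = 2
(x ⊛ y)[2] = 8
(x ⊛ y)[3] = -2
(x ⊛ y)[4] = -2
(x ⊛ y)[5] = 0

x ⊛ y = [-6, 2, 8, -2, -2, 0]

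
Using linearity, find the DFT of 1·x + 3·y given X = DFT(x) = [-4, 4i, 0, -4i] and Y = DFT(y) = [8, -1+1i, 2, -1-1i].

By linearity: DFT(1x + 3y) = 1·DFT(x) + 3·DFT(y)
= 1·[-4, 4i, 0, -4i] + 3·[8, -1+1i, 2, -1-1i]

Computing element-wise:
Z[0] = 1·(-4) + 3·(8) = 20
Z[1] = 1·(4i) + 3·(-1+1i) = -3+7i
Z[2] = 1·(0) + 3·(2) = 6
Z[3] = 1·(-4i) + 3·(-1-1i) = -3-7i

DFT(1x + 3y) = 1·X + 3·Y = [20, -3+7i, 6, -3-7i]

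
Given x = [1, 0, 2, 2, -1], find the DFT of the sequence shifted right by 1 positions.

Time shift by 1: X_shifted[k] = ω_5^(1k) · X[k]
Shifted x = [-1, 1, 0, 2, 2]

DFT(x[n-1]) = [4, -1.6910+2.1266i, -2.8090-1.3143i, -2.8090+1.3143i, -1.6910-2.1266i]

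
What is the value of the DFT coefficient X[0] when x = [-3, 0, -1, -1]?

X[0] = Σ(n=0 to 3) x[n] · ω_4^0 = Σ x[n]
= (-3) + (0) + (-1) + (-1)

X[0] = -5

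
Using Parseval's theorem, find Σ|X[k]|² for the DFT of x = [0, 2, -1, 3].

Parseval: Σ|x[n]|² = (1/N)Σ|X[k]|², so Σ|X[k]|² = N·Σ|x[n]|² = 4·14.0000

Σ|X[k]|² = N·Σ|x[n]|² = 4·14.0000 = 56.0000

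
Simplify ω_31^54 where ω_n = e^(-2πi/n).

Since ω_31^31 = 1, powers reduce modulo 31.
54 mod 31 = 23
So ω_31^54 = ω_31^23 = e^(-2πi·23/31)

ω_31^54 = ω_31^23 = -0.0506+0.9987i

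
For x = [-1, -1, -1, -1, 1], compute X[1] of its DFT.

X[1] = Σ(n=0 to 4) x[n] · ω_5^(1n) where ω_5 = e^(-2πi/5)
= (-1)·ω_5^0 + (-1)·ω_5^1 + (-1)·ω_5^2 + (-1)·ω_5^3 + (1)·ω_5^4

X[1] = 0.6180+1.9021i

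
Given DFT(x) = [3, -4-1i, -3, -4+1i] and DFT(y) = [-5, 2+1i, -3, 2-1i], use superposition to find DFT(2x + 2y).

By linearity: DFT(2x + 2y) = 2·DFT(x) + 2·DFT(y)
= 2·[3, -4-1i, -3, -4+1i] + 2·[-5, 2+1i, -3, 2-1i]

Computing element-wise:
Z[0] = 2·(3) + 2·(-5) = -4
Z[1] = 2·(-4-1i) + 2·(2+1i) = -4
Z[2] = 2·(-3) + 2·(-3) = -12
Z[3] = 2·(-4+1i) + 2·(2-1i) = -4

DFT(2x + 2y) = 2·X + 2·Y = [-4, -4, -12, -4]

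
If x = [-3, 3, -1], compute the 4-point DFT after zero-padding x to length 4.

Original 3-point DFT: [-1, -4.0000-3.4641i, -4.0000+3.4641i]
Zero-padded 4-point DFT provides frequency interpolation.

DFT_4([x, 0, ...]) = [-1, -2-3i, -7, -2+3i]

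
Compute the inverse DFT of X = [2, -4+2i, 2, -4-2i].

x[n] = (1/4) Σ(k=0 to 3) X[k] · e^(2πikn/4)

Computing each x[n]:
x[0] = -1
x[1] = -1
x[2] = 3
x[3] = 1

x = [-1, -1, 3, 1]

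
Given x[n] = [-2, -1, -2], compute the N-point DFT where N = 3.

X[k] = Σ(n=0 to 2) x[n] · ω_3^(nk)
where ω_3 = e^(-2πi/3)

Computing each X[k]:
X[0] = -5
X[1] = -0.5000-0.8660i
X[2] = -0.5000+0.8660i

X = [-5, -0.5000-0.8660i, -0.5000+0.8660i]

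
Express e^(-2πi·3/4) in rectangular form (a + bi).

ω_4^3 = e^(-2πi·3/4)
= cos(-2π·3/4) + i·sin(-2π·3/4)
= cos(-6π/4) + i·sin(-6π/4)

ω_4^3 = cos(-6π/4) + i·sin(-6π/4) = 1i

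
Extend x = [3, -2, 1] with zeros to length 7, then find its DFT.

Original 3-point DFT: [2, 3.5000+2.5981i, 3.5000-2.5981i]
Zero-padded 7-point DFT provides frequency interpolation.

DFT_7([x, 0, ...]) = [2, 1.5305+0.5887i, 2.5441+2.3837i, 5.4254+1.6496i, 5.4254-1.6496i, 2.5441-2.3837i, 1.5305-0.5887i]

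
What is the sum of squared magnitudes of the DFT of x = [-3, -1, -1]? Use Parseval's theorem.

Parseval: Σ|x[n]|² = (1/N)Σ|X[k]|², so Σ|X[k]|² = N·Σ|x[n]|² = 3·11.0000

Σ|X[k]|² = N·Σ|x[n]|² = 3·11.0000 = 33.0000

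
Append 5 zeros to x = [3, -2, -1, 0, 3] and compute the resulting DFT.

Original 5-point DFT: [3, 4.1180+5.3431i, 1.8820+1.9879i, 1.8820-1.9879i, 4.1180-5.3431i]
Zero-padded 10-point DFT provides frequency interpolation.

DFT_10([x, 0, ...]) = [3, -1.3541+0.3633i, 4.1180+5.3431i, 5.3541-1.5388i, 1.8820+1.9879i, 7, 1.8820-1.9879i, 5.3541+1.5388i, 4.1180-5.3431i, -1.3541-0.3633i]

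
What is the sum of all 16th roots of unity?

Sum of all nth roots of unity equals 0 for n > 1 (geometric series with r ≠ 1).

0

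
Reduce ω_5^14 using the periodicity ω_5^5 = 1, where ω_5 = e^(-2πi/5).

Since ω_5^5 = 1, powers reduce modulo 5.
14 mod 5 = 4
So ω_5^14 = ω_5^4 = e^(-2πi·4/5)

ω_5^14 = ω_5^4 = 0.3090+0.9511i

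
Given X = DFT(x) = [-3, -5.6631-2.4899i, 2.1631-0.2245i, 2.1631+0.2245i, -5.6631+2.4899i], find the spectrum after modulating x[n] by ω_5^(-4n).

Modulation property: DFT(ω_5^(-4n)·x[n]) = X[(k-4) mod 5], so circularly shift X by 4 positions.

X[k-4] = [-5.6631-2.4899i, 2.1631-0.2245i, 2.1631+0.2245i, -5.6631+2.4899i, -3]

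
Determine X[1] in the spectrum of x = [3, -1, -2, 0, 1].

X[1] = Σ(n=0 to 4) x[n] · ω_5^(1n) where ω_5 = e^(-2πi/5)
= (3)·ω_5^0 + (-1)·ω_5^1 + (-2)·ω_5^2 + (0)·ω_5^3 + (1)·ω_5^4

X[1] = 4.6180+3.0777i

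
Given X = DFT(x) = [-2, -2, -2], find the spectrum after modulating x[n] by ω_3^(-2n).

Modulation property: DFT(ω_3^(-2n)·x[n]) = X[(k-2) mod 3], so circularly shift X by 2 positions.

X[k-2] = [-2, -2, -2]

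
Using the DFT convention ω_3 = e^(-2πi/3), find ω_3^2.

ω_3^2 = e^(-2πi·2/3)
= cos(-2π·2/3) + i·sin(-2π·2/3)
= cos(-4π/3) + i·sin(-4π/3)

ω_3^2 = cos(-4π/3) + i·sin(-4π/3) = -0.5000+0.8660i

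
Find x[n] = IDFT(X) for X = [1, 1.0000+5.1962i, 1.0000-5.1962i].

x[n] = (1/3) Σ(k=0 to 2) X[k] · e^(2πikn/3)

Computing each x[n]:
x[0] = 1
x[1] = -3
x[2] = 3

x = [1, -3, 3]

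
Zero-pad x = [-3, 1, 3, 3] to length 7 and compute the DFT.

Original 4-point DFT: [4, -6+2i, -4, -6-2i]
Zero-padded 7-point DFT provides frequency interpolation.

DFT_7([x, 0, ...]) = [4, -5.7470-5.0083i, -4.0550+2.6722i, -2.6981-1.0132i, -2.6981+1.0132i, -4.0550-2.6722i, -5.7470+5.0083i]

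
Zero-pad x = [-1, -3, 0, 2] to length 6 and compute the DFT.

Original 4-point DFT: [-2, -1+5i, 0, -1-5i]
Zero-padded 6-point DFT provides frequency interpolation.

DFT_6([x, 0, ...]) = [-2, -4.5000+2.5981i, 2.5000+2.5981i, 0, 2.5000-2.5981i, -4.5000-2.5981i]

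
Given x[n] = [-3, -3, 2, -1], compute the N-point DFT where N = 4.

X[k] = Σ(n=0 to 3) x[n] · ω_4^(nk)
where ω_4 = e^(-2πi/4)

Computing each X[k]:
X[0] = -5
X[1] = -5+2i
X[2] = 3
X[3] = -5-2i

X = [-5, -5+2i, 3, -5-2i]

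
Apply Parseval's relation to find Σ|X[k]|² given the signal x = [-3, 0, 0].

Parseval: Σ|x[n]|² = (1/N)Σ|X[k]|², so Σ|X[k]|² = N·Σ|x[n]|² = 3·9.0000

Σ|X[k]|² = N·Σ|x[n]|² = 3·9.0000 = 27.0000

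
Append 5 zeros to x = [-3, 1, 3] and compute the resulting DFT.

Original 3-point DFT: [1, -5.0000+1.7321i, -5.0000-1.7321i]
Zero-padded 8-point DFT provides frequency interpolation.

DFT_8([x, 0, ...]) = [1, -2.2929-3.7071i, -6-1i, -3.7071+2.2929i, -1, -3.7071-2.2929i, -6+1i, -2.2929+3.7071i]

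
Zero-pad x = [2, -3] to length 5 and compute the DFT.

Original 2-point DFT: [-1, 5]
Zero-padded 5-point DFT provides frequency interpolation.

DFT_5([x, 0, ...]) = [-1, 1.0729+2.8532i, 4.4271+1.7634i, 4.4271-1.7634i, 1.0729-2.8532i]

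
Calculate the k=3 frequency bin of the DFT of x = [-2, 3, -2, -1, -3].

X[3] = Σ(n=0 to 4) x[n] · ω_5^(3n) where ω_5 = e^(-2πi/5)
= (-2)·ω_5^0 + (3)·ω_5^3 + (-2)·ω_5^6 + (-1)·ω_5^9 + (-3)·ω_5^12

X[3] = -2.9271+4.4778i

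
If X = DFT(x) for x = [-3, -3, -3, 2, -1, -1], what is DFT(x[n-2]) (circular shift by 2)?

Time shift by 2: X_shifted[k] = ω_6^(2k) · X[k]
Shifted x = [-1, -1, -3, -3, -3, 2]

DFT(x[n-2]) = [-9, 5.5000+2.5981i, -1.5000+2.5981i, -5, -1.5000-2.5981i, 5.5000-2.5981i]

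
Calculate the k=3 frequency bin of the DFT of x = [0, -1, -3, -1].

X[3] = Σ(n=0 to 3) x[n] · ω_4^(3n) where ω_4 = e^(-2πi/4)
= (0)·ω_4^0 + (-1)·ω_4^3 + (-3)·ω_4^6 + (-1)·ω_4^9

X[3] = 3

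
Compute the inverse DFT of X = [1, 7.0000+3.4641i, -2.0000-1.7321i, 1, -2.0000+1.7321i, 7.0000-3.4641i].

x[n] = (1/6) Σ(k=0 to 5) X[k] · e^(2πikn/6)

Computing each x[n]:
x[0] = 2
x[1] = 1
x[2] = -2
x[3] = -3
x[4] = 1
x[5] = 2

x = [2, 1, -2, -3, 1, 2]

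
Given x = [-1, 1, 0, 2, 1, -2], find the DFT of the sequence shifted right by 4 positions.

Time shift by 4: X_shifted[k] = ω_6^(4k) · X[k]
Shifted x = [0, 2, 1, -2, -1, 1]

DFT(x[n-4]) = [1, 3.5000-2.5981i, -3.5000+0.8660i, -1, -3.5000-0.8660i, 3.5000+2.5981i]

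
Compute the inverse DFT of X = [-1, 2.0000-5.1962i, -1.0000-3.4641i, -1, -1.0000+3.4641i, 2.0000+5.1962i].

x[n] = (1/6) Σ(k=0 to 5) X[k] · e^(2πikn/6)

Computing each x[n]:
x[0] = 0
x[1] = 3
x[2] = 0
x[3] = -1
x[4] = -1
x[5] = -2

x = [0, 3, 0, -1, -1, -2]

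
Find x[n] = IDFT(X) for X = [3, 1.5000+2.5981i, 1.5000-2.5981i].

x[n] = (1/3) Σ(k=0 to 2) X[k] · e^(2πikn/3)

Computing each x[n]:
x[0] = 2
x[1] = -1
x[2] = 2

x = [2, -1, 2]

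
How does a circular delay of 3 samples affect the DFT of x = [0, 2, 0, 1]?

Time shift by 3: X_shifted[k] = ω_4^(3k) · X[k]
Shifted x = [2, 0, 1, 0]

DFT(x[n-3]) = [3, 1, 3, 1]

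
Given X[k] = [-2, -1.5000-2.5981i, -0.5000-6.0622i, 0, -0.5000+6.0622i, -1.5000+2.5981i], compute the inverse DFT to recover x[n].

x[n] = (1/6) Σ(k=0 to 5) X[k] · e^(2πikn/6)

Computing each x[n]:
x[0] = -1
x[1] = 2
x[2] = -1
x[3] = 0
x[4] = 1
x[5] = -3

x = [-1, 2, -1, 0, 1, -3]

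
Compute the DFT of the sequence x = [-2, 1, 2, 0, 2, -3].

X[k] = Σ(n=0 to 5) x[n] · ω_6^(nk)
where ω_6 = e^(-2πi/6)

Computing each X[k]:
X[0] = 0
X[1] = -5.0000-3.4641i
X[2] = -3.0000-3.4641i
X[3] = 4
X[4] = -3.0000+3.4641i
X[5] = -5.0000+3.4641i

X = [0, -5.0000-3.4641i, -3.0000-3.4641i, 4, -3.0000+3.4641i, -5.0000+3.4641i]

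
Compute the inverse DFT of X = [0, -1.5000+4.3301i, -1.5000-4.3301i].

x[n] = (1/3) Σ(k=0 to 2) X[k] · e^(2πikn/3)

Computing each x[n]:
x[0] = -1
x[1] = -2
x[2] = 3

x = [-1, -2, 3]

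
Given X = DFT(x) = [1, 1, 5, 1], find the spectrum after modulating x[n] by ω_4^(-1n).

Modulation property: DFT(ω_4^(-1n)·x[n]) = X[(k-1) mod 4], so circularly shift X by 1 positions.

X[k-1] = [1, 1, 1, 5]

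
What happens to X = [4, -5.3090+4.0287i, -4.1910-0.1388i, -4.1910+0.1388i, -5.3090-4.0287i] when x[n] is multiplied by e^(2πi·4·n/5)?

Modulation property: DFT(ω_5^(-4n)·x[n]) = X[(k-4) mod 5], so circularly shift X by 4 positions.

X[k-4] = [-5.3090+4.0287i, -4.1910-0.1388i, -4.1910+0.1388i, -5.3090-4.0287i, 4]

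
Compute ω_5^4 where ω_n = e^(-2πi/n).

ω_5^4 = e^(-2πi·4/5)
= cos(-2π·4/5) + i·sin(-2π·4/5)
= cos(-8π/5) + i·sin(-8π/5)

ω_5^4 = cos(-8π/5) + i·sin(-8π/5) = 0.3090+0.9511i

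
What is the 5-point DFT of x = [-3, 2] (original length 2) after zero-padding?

Original 2-point DFT: [-1, -5]
Zero-padded 5-point DFT provides frequency interpolation.

DFT_5([x, 0, ...]) = [-1, -2.3820-1.9021i, -4.6180-1.1756i, -4.6180+1.1756i, -2.3820+1.9021i]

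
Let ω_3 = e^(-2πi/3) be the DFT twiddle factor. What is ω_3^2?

ω_3^2 = e^(-2πi·2/3)
= cos(-2π·2/3) + i·sin(-2π·2/3)
= cos(-4π/3) + i·sin(-4π/3)

ω_3^2 = cos(-4π/3) + i·sin(-4π/3) = -0.5000+0.8660i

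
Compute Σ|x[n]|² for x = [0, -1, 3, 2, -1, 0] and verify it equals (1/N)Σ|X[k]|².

Time domain:
Σ|x[n]|² = |0|² + |-1|² + |3|² + |2|² + |-1|² + |0|² = 15.0000

Frequency domain:
(1/6)Σ|X[k]|² = (1/6)(|3|² + |-3.5000-2.5981i|² + |1.5000+4.3301i|² + |1|² + |1.5000-4.3301i|² + |-3.5000+2.5981i|²) = (1/6)·90.0000 = 15.0000

Both sides agree, confirming Parseval's theorem.

Σ|x[n]|² = (1/N)Σ|X[k]|² = 15.0000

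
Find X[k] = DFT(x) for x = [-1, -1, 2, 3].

X[k] = Σ(n=0 to 3) x[n] · ω_4^(nk)
where ω_4 = e^(-2πi/4)

Computing each X[k]:
X[0] = 3
X[1] = -3+4i
X[2] = -1
X[3] = -3-4i

X = [3, -3+4i, -1, -3-4i]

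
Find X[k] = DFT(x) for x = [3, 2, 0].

X[k] = Σ(n=0 to 2) x[n] · ω_3^(nk)
where ω_3 = e^(-2πi/3)

Computing each X[k]:
X[0] = 5
X[1] = 2.0000-1.7321i
X[2] = 2.0000+1.7321i

X = [5, 2.0000-1.7321i, 2.0000+1.7321i]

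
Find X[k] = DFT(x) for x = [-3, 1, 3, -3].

X[k] = Σ(n=0 to 3) x[n] · ω_4^(nk)
where ω_4 = e^(-2πi/4)

Computing each X[k]:
X[0] = -2
X[1] = -6-4i
X[2] = 2
X[3] = -6+4i

X = [-2, -6-4i, 2, -6+4i]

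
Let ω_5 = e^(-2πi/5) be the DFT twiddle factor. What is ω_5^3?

ω_5^3 = e^(-2πi·3/5)
= cos(-2π·3/5) + i·sin(-2π·3/5)
= cos(-6π/5) + i·sin(-6π/5)

ω_5^3 = cos(-6π/5) + i·sin(-6π/5) = -0.8090+0.5878i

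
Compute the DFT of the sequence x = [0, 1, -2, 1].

X[k] = Σ(n=0 to 3) x[n] · ω_4^(nk)
where ω_4 = e^(-2πi/4)

Computing each X[k]:
X[0] = 0
X[1] = 2
X[2] = -4
X[3] = 2

X = [0, 2, -4, 2]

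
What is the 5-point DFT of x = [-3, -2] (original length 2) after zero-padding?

Original 2-point DFT: [-5, -1]
Zero-padded 5-point DFT provides frequency interpolation.

DFT_5([x, 0, ...]) = [-5, -3.6180+1.9021i, -1.3820+1.1756i, -1.3820-1.1756i, -3.6180-1.9021i]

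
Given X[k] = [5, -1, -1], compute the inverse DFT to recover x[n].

x[n] = (1/3) Σ(k=0 to 2) X[k] · e^(2πikn/3)

Computing each x[n]:
x[0] = 1
x[1] = 2
x[2] = 2

x = [1, 2, 2]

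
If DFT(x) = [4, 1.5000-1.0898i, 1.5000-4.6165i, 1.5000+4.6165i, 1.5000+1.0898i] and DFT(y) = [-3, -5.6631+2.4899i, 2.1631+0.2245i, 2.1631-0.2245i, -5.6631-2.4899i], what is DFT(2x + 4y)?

By linearity: DFT(2x + 4y) = 2·DFT(x) + 4·DFT(y)
= 2·[4, 1.5000-1.0898i, 1.5000-4.6165i, 1.5000+4.6165i, 1.5000+1.0898i] + 4·[-3, -5.6631+2.4899i, 2.1631+0.2245i, 2.1631-0.2245i, -5.6631-2.4899i]

Computing element-wise:
Z[0] = 2·(4) + 4·(-3) = -4
Z[1] = 2·(1.5000-1.0898i) + 4·(-5.6631+2.4899i) = -19.6524+7.7800i
Z[2] = 2·(1.5000-4.6165i) + 4·(2.1631+0.2245i) = 11.6524-8.3350i
Z[3] = 2·(1.5000+4.6165i) + 4·(2.1631-0.2245i) = 11.6524+8.3350i
Z[4] = 2·(1.5000+1.0898i) + 4·(-5.6631-2.4899i) = -19.6524-7.7800i

DFT(2x + 4y) = 2·X + 4·Y = [-4, -19.6524+7.7800i, 11.6524-8.3350i, 11.6524+8.3350i, -19.6524-7.7800i]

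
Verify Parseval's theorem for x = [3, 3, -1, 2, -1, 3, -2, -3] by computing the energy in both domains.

Time domain:
Σ|x[n]|² = |3|² + |3|² + |-1|² + |2|² + |-1|² + |3|² + |-2|² + |-3|² = 46.0000

Frequency domain:
(1/8)Σ|X[k]|² = (1/8)(|4|² + |0.4645-4.5355i|² + |5-7i|² + |7.5355-2.5355i|² + |-6|² + |7.5355+2.5355i|² + |5+7i|² + |0.4645+4.5355i|²) = (1/8)·368.0000 = 46.0000

Both sides agree, confirming Parseval's theorem.

Σ|x[n]|² = (1/N)Σ|X[k]|² = 46.0000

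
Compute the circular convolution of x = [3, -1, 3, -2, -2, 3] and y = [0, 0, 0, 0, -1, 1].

(x ⊛ y)[n] = Σ(m=0 to 5) x[m] · y[(n-m) mod 6]

Computing each output sample:
(x ⊛ y)[0] = -4
(x ⊛ y)[1] = 5
(x ⊛ y)[2] = 0
(x ⊛ y)[3] = -5
(x ⊛ y)[4] = 0
(x ⊛ y)[5] = 4

x ⊛ y = [-4, 5, 0, -5, 0, 4]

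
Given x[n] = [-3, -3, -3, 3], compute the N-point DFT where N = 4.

X[k] = Σ(n=0 to 3) x[n] · ω_4^(nk)
where ω_4 = e^(-2πi/4)

Computing each X[k]:
X[0] = -6
X[1] = 6i
X[2] = -6
X[3] = -6i

X = [-6, 6i, -6, -6i]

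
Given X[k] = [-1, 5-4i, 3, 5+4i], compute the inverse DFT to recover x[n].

x[n] = (1/4) Σ(k=0 to 3) X[k] · e^(2πikn/4)

Computing each x[n]:
x[0] = 3
x[1] = 1
x[2] = -2
x[3] = -3

x = [3, 1, -2, -3]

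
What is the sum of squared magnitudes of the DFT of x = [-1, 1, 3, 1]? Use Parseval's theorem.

Parseval: Σ|x[n]|² = (1/N)Σ|X[k]|², so Σ|X[k]|² = N·Σ|x[n]|² = 4·12.0000

Σ|X[k]|² = N·Σ|x[n]|² = 4·12.0000 = 48.0000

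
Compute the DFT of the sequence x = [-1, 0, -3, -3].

X[k] = Σ(n=0 to 3) x[n] · ω_4^(nk)
where ω_4 = e^(-2πi/4)

Computing each X[k]:
X[0] = -7
X[1] = 2-3i
X[2] = -1
X[3] = 2+3i

X = [-7, 2-3i, -1, 2+3i]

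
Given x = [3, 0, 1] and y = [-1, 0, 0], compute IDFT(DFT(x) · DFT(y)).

(x ⊛ y)[n] = Σ(m=0 to 2) x[m] · y[(n-m) mod 3]

Computing each output sample:
(x ⊛ y)[0] = -3
(x ⊛ y)[1] = 0
(x ⊛ y)[2] = -1

x ⊛ y = [-3, 0, -1]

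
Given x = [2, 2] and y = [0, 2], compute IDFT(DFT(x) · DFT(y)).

(x ⊛ y)[n] = Σ(m=0 to 1) x[m] · y[(n-m) mod 2]

Computing each output sample:
(x ⊛ y)[0] = 4
(x ⊛ y)[1] = 4

x ⊛ y = [4, 4]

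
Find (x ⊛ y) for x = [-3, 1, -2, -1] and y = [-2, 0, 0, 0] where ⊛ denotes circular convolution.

(x ⊛ y)[n] = Σ(m=0 to 3) x[m] · y[(n-m) mod 4]

Computing each output sample:
(x ⊛ y)[0] = 6
(x ⊛ y)[1] = -2
(x ⊛ y)[2] = 4
(x ⊛ y)[3] = 2

x ⊛ y = [6, -2, 4, 2]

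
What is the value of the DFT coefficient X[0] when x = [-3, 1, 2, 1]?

X[0] = Σ(n=0 to 3) x[n] · ω_4^0 = Σ x[n]
= (-3) + (1) + (2) + (1)

X[0] = 1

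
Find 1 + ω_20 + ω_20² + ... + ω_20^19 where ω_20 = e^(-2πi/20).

Sum of all nth roots of unity equals 0 for n > 1 (geometric series with r ≠ 1).

0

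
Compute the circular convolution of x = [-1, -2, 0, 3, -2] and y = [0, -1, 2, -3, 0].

(x ⊛ y)[n] = Σ(m=0 to 4) x[m] · y[(n-m) mod 5]

Computing each output sample:
(x ⊛ y)[0] = 8
(x ⊛ y)[1] = -12
(x ⊛ y)[2] = 6
(x ⊛ y)[3] = -1
(x ⊛ y)[4] = 3

x ⊛ y = [8, -12, 6, -1, 3]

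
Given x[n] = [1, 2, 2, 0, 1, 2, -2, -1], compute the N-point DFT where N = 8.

X[k] = Σ(n=0 to 7) x[n] · ω_8^(nk)
where ω_8 = e^(-2πi/8)

Computing each X[k]:
X[0] = 5
X[1] = -0.7071-4.7071i
X[2] = 2-5i
X[3] = 0.7071+3.2929i
X[4] = -1
X[5] = 0.7071-3.2929i
X[6] = 2+5i
X[7] = -0.7071+4.7071i

X = [5, -0.7071-4.7071i, 2-5i, 0.7071+3.2929i, -1, 0.7071-3.2929i, 2+5i, -0.7071+4.7071i]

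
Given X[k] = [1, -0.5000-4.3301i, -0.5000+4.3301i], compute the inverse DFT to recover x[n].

x[n] = (1/3) Σ(k=0 to 2) X[k] · e^(2πikn/3)

Computing each x[n]:
x[0] = 0
x[1] = 3
x[2] = -2

x = [0, 3, -2]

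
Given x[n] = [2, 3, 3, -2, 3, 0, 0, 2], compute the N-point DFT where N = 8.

X[k] = Σ(n=0 to 7) x[n] · ω_8^(nk)
where ω_8 = e^(-2πi/8)

Computing each X[k]:
X[0] = 11
X[1] = 3.9497-2.2929i
X[2] = 2-3i
X[3] = -5.9497+3.7071i
X[4] = 5
X[5] = -5.9497-3.7071i
X[6] = 2+3i
X[7] = 3.9497+2.2929i

X = [11, 3.9497-2.2929i, 2-3i, -5.9497+3.7071i, 5, -5.9497-3.7071i, 2+3i, 3.9497+2.2929i]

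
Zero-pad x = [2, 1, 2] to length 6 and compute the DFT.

Original 3-point DFT: [5, 0.5000+0.8660i, 0.5000-0.8660i]
Zero-padded 6-point DFT provides frequency interpolation.

DFT_6([x, 0, ...]) = [5, 1.5000-2.5981i, 0.5000+0.8660i, 3, 0.5000-0.8660i, 1.5000+2.5981i]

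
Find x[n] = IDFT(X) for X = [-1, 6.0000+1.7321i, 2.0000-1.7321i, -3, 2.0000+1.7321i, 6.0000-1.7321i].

x[n] = (1/6) Σ(k=0 to 5) X[k] · e^(2πikn/6)

Computing each x[n]:
x[0] = 2
x[1] = 1
x[2] = -3
x[3] = -1
x[4] = -1
x[5] = 1

x = [2, 1, -3, -1, -1, 1]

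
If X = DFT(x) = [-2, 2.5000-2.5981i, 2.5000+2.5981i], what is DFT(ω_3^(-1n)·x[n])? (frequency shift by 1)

Modulation property: DFT(ω_3^(-1n)·x[n]) = X[(k-1) mod 3], so circularly shift X by 1 positions.

X[k-1] = [2.5000+2.5981i, -2, 2.5000-2.5981i]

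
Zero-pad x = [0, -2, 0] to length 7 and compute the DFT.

Original 3-point DFT: [-2, 1.0000+1.7321i, 1.0000-1.7321i]
Zero-padded 7-point DFT provides frequency interpolation.

DFT_7([x, 0, ...]) = [-2, -1.2470+1.5637i, 0.4450+1.9499i, 1.8019+0.8678i, 1.8019-0.8678i, 0.4450-1.9499i, -1.2470-1.5637i]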